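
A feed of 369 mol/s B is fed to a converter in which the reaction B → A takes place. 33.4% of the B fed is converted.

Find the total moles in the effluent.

B reacted = 0.334 × 369 = 123.2 mol/s; ν_B = −1, so ξ = 123.2/1 = 123.2 mol/s.
Outlet amounts (n = n₀ + ν ξ):
  B: 369 − 1(123.2) = 245.8
  A: 0 + 1(123.2) = 123.2
Total out = 245.8 + 123.2 = 369 mol/s.

369 mol/s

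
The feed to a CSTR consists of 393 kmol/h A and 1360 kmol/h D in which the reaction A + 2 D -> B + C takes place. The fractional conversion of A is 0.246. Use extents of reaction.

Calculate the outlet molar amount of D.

A reacted = 0.246 × 393 = 96.68 kmol/h; ν_A = −1, so ξ = 96.68/1 = 96.68 kmol/h.
Outlet amounts (n = n₀ + ν ξ):
  A: 393 − 1(96.68) = 296.3
  D: 1360 − 2(96.68) = 1167
  B: 0 + 1(96.68) = 96.68
  C: 0 + 1(96.68) = 96.68

1170 kmol/h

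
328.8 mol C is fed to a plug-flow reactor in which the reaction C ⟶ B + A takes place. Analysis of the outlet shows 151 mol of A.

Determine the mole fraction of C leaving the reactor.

0.371

For A: n = n₀ + 1ξ → 151 = 0 + 1ξ, giving ξ = 151 mol.
Outlet amounts (n = n₀ + ν ξ):
  C: 328.8 − 1(151) = 177.8
  B: 0 + 1(151) = 151
  A: 0 + 1(151) = 151
Total out = 479.8 mol; y_C = 177.8 / 479.8 = 0.3706.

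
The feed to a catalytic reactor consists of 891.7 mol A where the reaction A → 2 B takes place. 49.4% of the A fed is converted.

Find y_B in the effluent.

0.661

A reacted = 0.494 × 891.7 = 440.5 mol; ν_A = −1, so ξ = 440.5/1 = 440.5 mol.
Outlet amounts (n = n₀ + ν ξ):
  A: 891.7 − 1(440.5) = 451.2
  B: 0 + 2(440.5) = 881
Total out = 1332 mol; y_B = 881 / 1332 = 0.6613.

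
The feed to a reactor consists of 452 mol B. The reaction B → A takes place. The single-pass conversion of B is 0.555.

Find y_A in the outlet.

B reacted = 0.555 × 452 = 250.9 mol; ν_B = −1, so ξ = 250.9/1 = 250.9 mol.
Outlet amounts (n = n₀ + ν ξ):
  B: 452 − 1(250.9) = 201.1
  A: 0 + 1(250.9) = 250.9
Total out = 452 mol; y_A = 250.9 / 452 = 0.555.

0.555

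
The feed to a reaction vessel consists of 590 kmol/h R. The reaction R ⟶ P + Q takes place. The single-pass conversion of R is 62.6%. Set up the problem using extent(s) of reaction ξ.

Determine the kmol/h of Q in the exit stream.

R reacted = 0.626 × 590 = 369.3 kmol/h; ν_R = −1, so ξ = 369.3/1 = 369.3 kmol/h.
Outlet amounts (n = n₀ + ν ξ):
  R: 590 − 1(369.3) = 220.7
  P: 0 + 1(369.3) = 369.3
  Q: 0 + 1(369.3) = 369.3

369 kmol/h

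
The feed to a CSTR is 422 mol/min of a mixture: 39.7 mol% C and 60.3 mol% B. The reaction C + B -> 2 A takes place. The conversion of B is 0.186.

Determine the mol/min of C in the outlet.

B reacted = 0.186 × 254.5 = 47.33 mol/min; ν_B = −1, so ξ = 47.33/1 = 47.33 mol/min.
Outlet amounts (n = n₀ + ν ξ):
  C: 167.5 − 1(47.33) = 120.2
  B: 254.5 − 1(47.33) = 207.1
  A: 0 + 2(47.33) = 94.66

120 mol/min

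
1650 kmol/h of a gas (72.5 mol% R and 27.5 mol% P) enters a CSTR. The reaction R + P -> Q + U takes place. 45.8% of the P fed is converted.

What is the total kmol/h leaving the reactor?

P reacted = 0.458 × 453.8 = 207.8 kmol/h; ν_P = −1, so ξ = 207.8/1 = 207.8 kmol/h.
Outlet amounts (n = n₀ + ν ξ):
  R: 1196 − 1(207.8) = 988.4
  P: 453.8 − 1(207.8) = 245.9
  Q: 0 + 1(207.8) = 207.8
  U: 0 + 1(207.8) = 207.8
Total out = 988.4 + 245.9 + 207.8 + 207.8 = 1650 kmol/h.

1650 kmol/h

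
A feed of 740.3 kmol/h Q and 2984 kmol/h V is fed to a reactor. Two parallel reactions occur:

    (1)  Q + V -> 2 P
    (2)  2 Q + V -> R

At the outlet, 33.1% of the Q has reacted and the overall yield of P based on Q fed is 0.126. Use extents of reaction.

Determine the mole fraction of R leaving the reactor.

Yield of P: 2ξ₁ / 740.3 = 0.126 → ξ₁ = 46.64 kmol/h.
Conversion of Q: 1ξ₁ + 2ξ₂ = 0.331 × 740.3 = 245 → ξ₂ = 99.2 kmol/h.
Outlet amounts (n = n₀ + Σ ν·ξ):
  Q: 740.3 − 1(46.64) − 2(99.2) = 495.3
  V: 2984 − 1(46.64) − 1(99.2) = 2838
  P: 0 + 2(46.64) = 93.28
  R: 0 + 1(99.2) = 99.2
Total out = 3526 kmol/h; y_R = 99.2 / 3526 = 0.02813.

0.0281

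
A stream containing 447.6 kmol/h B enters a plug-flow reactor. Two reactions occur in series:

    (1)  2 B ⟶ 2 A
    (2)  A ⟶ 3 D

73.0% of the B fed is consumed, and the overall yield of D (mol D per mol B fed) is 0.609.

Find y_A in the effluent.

Conversion of B: B consumed = 2ξ₁ = 0.73 × 447.6 → ξ₁ = 163.4 kmol/h.
Yield of D: 3ξ₂ / 447.6 = 0.609 → ξ₂ = 90.86 kmol/h.
Outlet amounts (n = n₀ + Σ ν·ξ):
  B: 447.6 − 2(163.4) = 120.9
  A: 0 + 2(163.4) − 1(90.86) = 235.9
  D: 0 + 3(90.86) = 272.6
Total out = 629.3 kmol/h; y_A = 235.9 / 629.3 = 0.3748.

0.375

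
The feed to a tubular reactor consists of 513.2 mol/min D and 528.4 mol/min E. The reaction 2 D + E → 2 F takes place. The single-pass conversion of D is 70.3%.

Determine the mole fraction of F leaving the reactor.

0.419

D reacted = 0.703 × 513.2 = 360.8 mol/min; ν_D = −2, so ξ = 360.8/2 = 180.4 mol/min.
Outlet amounts (n = n₀ + ν ξ):
  D: 513.2 − 2(180.4) = 152.4
  E: 528.4 − 1(180.4) = 348
  F: 0 + 2(180.4) = 360.8
Total out = 861.2 mol/min; y_F = 360.8 / 861.2 = 0.4189.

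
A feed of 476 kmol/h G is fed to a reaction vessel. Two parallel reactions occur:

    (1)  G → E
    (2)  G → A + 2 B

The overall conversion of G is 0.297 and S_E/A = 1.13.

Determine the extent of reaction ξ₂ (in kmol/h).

ξ₂ = 66.4 kmol/h

Conversion of G: G consumed = 0.297 × 476 = 141.4 kmol/h = 1ξ₁ + 1ξ₂.
Selectivity: 1ξ₁ / (1ξ₂) = 1.13 → ξ₁ = 1.13 ξ₂.
Substitute: (1·1.13 + 1) ξ₂ = 141.4 → ξ₂ = 66.37 kmol/h, ξ₁ = 75 kmol/h.
Outlet amounts (n = n₀ + Σ ν·ξ):
  G: 476 − 1(75) − 1(66.37) = 334.6
  E: 0 + 1(75) = 75
  A: 0 + 1(66.37) = 66.37
  B: 0 + 2(66.37) = 132.7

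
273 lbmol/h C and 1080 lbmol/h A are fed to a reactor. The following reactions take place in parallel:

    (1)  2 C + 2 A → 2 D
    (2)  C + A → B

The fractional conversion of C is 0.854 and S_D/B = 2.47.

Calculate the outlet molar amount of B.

67.2 lbmol/h

Conversion of C: C consumed = 0.854 × 273 = 233.1 lbmol/h = 2ξ₁ + 1ξ₂.
Selectivity: 2ξ₁ / (1ξ₂) = 2.47 → ξ₁ = 1.235 ξ₂.
Substitute: (2·1.235 + 1) ξ₂ = 233.1 → ξ₂ = 67.19 lbmol/h, ξ₁ = 82.98 lbmol/h.
Outlet amounts (n = n₀ + Σ ν·ξ):
  C: 273 − 2(82.98) − 1(67.19) = 39.86
  A: 1080 − 2(82.98) − 1(67.19) = 846.9
  D: 0 + 2(82.98) = 166
  B: 0 + 1(67.19) = 67.19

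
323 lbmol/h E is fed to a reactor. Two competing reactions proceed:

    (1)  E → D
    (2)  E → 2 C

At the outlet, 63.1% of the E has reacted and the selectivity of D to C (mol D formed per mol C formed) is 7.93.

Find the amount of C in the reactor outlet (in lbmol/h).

Conversion of E: E consumed = 0.631 × 323 = 203.8 lbmol/h = 1ξ₁ + 1ξ₂.
Selectivity: 1ξ₁ / (2ξ₂) = 7.93 → ξ₁ = 15.86 ξ₂.
Substitute: (1·15.86 + 1) ξ₂ = 203.8 → ξ₂ = 12.09 lbmol/h, ξ₁ = 191.7 lbmol/h.
Outlet amounts (n = n₀ + Σ ν·ξ):
  E: 323 − 1(191.7) − 1(12.09) = 119.2
  D: 0 + 1(191.7) = 191.7
  C: 0 + 2(12.09) = 24.18

24.2 lbmol/h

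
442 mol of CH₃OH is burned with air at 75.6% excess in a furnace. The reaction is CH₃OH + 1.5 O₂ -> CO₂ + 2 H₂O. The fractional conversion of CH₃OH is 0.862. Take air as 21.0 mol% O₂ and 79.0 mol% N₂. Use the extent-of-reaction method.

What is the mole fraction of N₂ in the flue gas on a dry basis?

Stoichiometric O₂ = 1.5 × 442 = 663 mol; O₂ fed = 663 × 1.756 = 1164 mol.
N₂ fed = 1164 × 79/21 = 4380 mol.
Fuel reacted = 0.862 × 442 → ξ = 381 mol.
Outlet (n = n₀ + ν ξ):
  CH₃OH: 442 − 1(381) = 61
  O₂: 1164 − 1.5(381) = 592.7
  N₂: 4380 (inert)
  CO₂: 0 + 1(381) = 381
  H₂O: 0 + 2(381) = 762
Dry total = 5414 mol; y_N₂ (dry) = 4380 / 5414 = 0.8089.

0.809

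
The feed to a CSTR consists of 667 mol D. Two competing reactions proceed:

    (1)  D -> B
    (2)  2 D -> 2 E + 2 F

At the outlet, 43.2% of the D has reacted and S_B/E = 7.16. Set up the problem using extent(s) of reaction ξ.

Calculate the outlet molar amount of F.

Conversion of D: D consumed = 0.432 × 667 = 288.1 mol = 1ξ₁ + 2ξ₂.
Selectivity: 1ξ₁ / (2ξ₂) = 7.16 → ξ₁ = 14.32 ξ₂.
Substitute: (1·14.32 + 2) ξ₂ = 288.1 → ξ₂ = 17.66 mol, ξ₁ = 252.8 mol.
Outlet amounts (n = n₀ + Σ ν·ξ):
  D: 667 − 1(252.8) − 2(17.66) = 378.9
  B: 0 + 1(252.8) = 252.8
  E: 0 + 2(17.66) = 35.31
  F: 0 + 2(17.66) = 35.31

35.3 mol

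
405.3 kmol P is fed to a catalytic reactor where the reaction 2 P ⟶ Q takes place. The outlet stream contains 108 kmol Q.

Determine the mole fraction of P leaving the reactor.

For Q: n = n₀ + 1ξ → 108 = 0 + 1ξ, giving ξ = 108 kmol.
Outlet amounts (n = n₀ + ν ξ):
  P: 405.3 − 2(108) = 189.3
  Q: 0 + 1(108) = 108
Total out = 297.3 kmol; y_P = 189.3 / 297.3 = 0.6367.

0.637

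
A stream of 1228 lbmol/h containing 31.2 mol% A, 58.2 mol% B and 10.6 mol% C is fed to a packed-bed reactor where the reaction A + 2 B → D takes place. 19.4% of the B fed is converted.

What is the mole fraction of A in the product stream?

0.288

B reacted = 0.194 × 714.7 = 138.7 lbmol/h; ν_B = −2, so ξ = 138.7/2 = 69.33 lbmol/h.
Outlet amounts (n = n₀ + ν ξ):
  A: 383.1 − 1(69.33) = 313.8
  B: 714.7 − 2(69.33) = 576
  D: 0 + 1(69.33) = 69.33
  C: 130.2 (inert)
Total out = 1089 lbmol/h; y_A = 313.8 / 1089 = 0.2881.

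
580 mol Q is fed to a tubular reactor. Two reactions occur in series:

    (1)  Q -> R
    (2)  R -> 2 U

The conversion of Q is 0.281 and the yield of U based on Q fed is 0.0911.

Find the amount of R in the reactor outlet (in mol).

Conversion of Q: Q consumed = 1ξ₁ = 0.281 × 580 → ξ₁ = 163 mol.
Yield of U: 2ξ₂ / 580 = 0.0911 → ξ₂ = 26.42 mol.
Outlet amounts (n = n₀ + Σ ν·ξ):
  Q: 580 − 1(163) = 417
  R: 0 + 1(163) − 1(26.42) = 136.6
  U: 0 + 2(26.42) = 52.84

137 mol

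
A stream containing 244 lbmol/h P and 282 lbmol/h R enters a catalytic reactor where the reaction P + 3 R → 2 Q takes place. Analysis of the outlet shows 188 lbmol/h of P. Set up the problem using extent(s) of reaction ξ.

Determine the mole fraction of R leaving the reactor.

0.275

For P: n = n₀ − 1ξ → 188 = 244 − 1ξ, giving ξ = 56 lbmol/h.
Outlet amounts (n = n₀ + ν ξ):
  P: 244 − 1(56) = 188
  R: 282 − 3(56) = 114
  Q: 0 + 2(56) = 112
Total out = 414 lbmol/h; y_R = 114 / 414 = 0.2754.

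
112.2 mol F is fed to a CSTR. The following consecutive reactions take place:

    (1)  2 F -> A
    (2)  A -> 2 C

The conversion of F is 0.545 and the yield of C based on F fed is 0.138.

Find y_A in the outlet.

0.255

Conversion of F: F consumed = 2ξ₁ = 0.545 × 112.2 → ξ₁ = 30.57 mol.
Yield of C: 2ξ₂ / 112.2 = 0.138 → ξ₂ = 7.742 mol.
Outlet amounts (n = n₀ + Σ ν·ξ):
  F: 112.2 − 2(30.57) = 51.05
  A: 0 + 1(30.57) − 1(7.742) = 22.83
  C: 0 + 2(7.742) = 15.48
Total out = 89.37 mol; y_A = 22.83 / 89.37 = 0.2555.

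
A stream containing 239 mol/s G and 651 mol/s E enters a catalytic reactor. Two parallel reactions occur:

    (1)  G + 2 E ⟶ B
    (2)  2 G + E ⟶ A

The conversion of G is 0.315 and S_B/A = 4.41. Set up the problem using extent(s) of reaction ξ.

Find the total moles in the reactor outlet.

Conversion of G: G consumed = 0.315 × 239 = 75.28 mol/s = 1ξ₁ + 2ξ₂.
Selectivity: 1ξ₁ / (1ξ₂) = 4.41 → ξ₁ = 4.41 ξ₂.
Substitute: (1·4.41 + 2) ξ₂ = 75.28 → ξ₂ = 11.74 mol/s, ξ₁ = 51.8 mol/s.
Outlet amounts (n = n₀ + Σ ν·ξ):
  G: 239 − 1(51.8) − 2(11.74) = 163.7
  E: 651 − 2(51.8) − 1(11.74) = 535.7
  B: 0 + 1(51.8) = 51.8
  A: 0 + 1(11.74) = 11.74
Total out = 163.7 + 535.7 + 51.8 + 11.74 = 762.9 mol/s.

763 mol/s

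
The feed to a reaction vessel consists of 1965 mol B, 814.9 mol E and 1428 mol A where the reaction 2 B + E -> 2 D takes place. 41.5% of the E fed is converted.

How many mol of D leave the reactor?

E reacted = 0.415 × 814.9 = 338.2 mol; ν_E = −1, so ξ = 338.2/1 = 338.2 mol.
Outlet amounts (n = n₀ + ν ξ):
  B: 1965 − 2(338.2) = 1289
  E: 814.9 − 1(338.2) = 476.7
  D: 0 + 2(338.2) = 676.4
  A: 1428 (inert)

676 mol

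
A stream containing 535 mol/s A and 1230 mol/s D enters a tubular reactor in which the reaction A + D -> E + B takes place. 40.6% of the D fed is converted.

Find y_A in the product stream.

D reacted = 0.406 × 1230 = 499.4 mol/s; ν_D = −1, so ξ = 499.4/1 = 499.4 mol/s.
Outlet amounts (n = n₀ + ν ξ):
  A: 535 − 1(499.4) = 35.62
  D: 1230 − 1(499.4) = 730.6
  E: 0 + 1(499.4) = 499.4
  B: 0 + 1(499.4) = 499.4
Total out = 1765 mol/s; y_A = 35.62 / 1765 = 0.02018.

0.0202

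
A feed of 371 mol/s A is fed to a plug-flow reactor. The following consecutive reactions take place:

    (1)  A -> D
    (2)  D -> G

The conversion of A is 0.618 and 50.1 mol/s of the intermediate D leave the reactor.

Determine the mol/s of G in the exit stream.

Conversion of A: A consumed = 1ξ₁ = 0.618 × 371 → ξ₁ = 229.3 mol/s.
D balance: n_D = 0 + 1ξ₁ − 1ξ₂ = 50.1 → ξ₂ = (1·229.3 − 50.1)/1 = 179.2 mol/s.
Outlet amounts (n = n₀ + Σ ν·ξ):
  A: 371 − 1(229.3) = 141.7
  D: 0 + 1(229.3) − 1(179.2) = 50.1
  G: 0 + 1(179.2) = 179.2

179 mol/s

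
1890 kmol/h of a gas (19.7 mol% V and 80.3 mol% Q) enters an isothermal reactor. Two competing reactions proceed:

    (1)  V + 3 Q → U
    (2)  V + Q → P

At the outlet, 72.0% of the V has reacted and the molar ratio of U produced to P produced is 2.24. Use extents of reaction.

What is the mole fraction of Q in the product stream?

Conversion of V: V consumed = 0.72 × 372.3 = 268.1 kmol/h = 1ξ₁ + 1ξ₂.
Selectivity: 1ξ₁ / (1ξ₂) = 2.24 → ξ₁ = 2.24 ξ₂.
Substitute: (1·2.24 + 1) ξ₂ = 268.1 → ξ₂ = 82.74 kmol/h, ξ₁ = 185.3 kmol/h.
Outlet amounts (n = n₀ + Σ ν·ξ):
  V: 372.3 − 1(185.3) − 1(82.74) = 104.3
  Q: 1518 − 3(185.3) − 1(82.74) = 878.9
  U: 0 + 1(185.3) = 185.3
  P: 0 + 1(82.74) = 82.74
Total out = 1251 kmol/h; y_Q = 878.9 / 1251 = 0.7024.

0.702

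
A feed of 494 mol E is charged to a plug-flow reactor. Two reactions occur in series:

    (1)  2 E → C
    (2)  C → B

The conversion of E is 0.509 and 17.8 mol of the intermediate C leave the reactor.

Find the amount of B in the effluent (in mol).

108 mol

Conversion of E: E consumed = 2ξ₁ = 0.509 × 494 → ξ₁ = 125.7 mol.
C balance: n_C = 0 + 1ξ₁ − 1ξ₂ = 17.8 → ξ₂ = (1·125.7 − 17.8)/1 = 107.9 mol.
Outlet amounts (n = n₀ + Σ ν·ξ):
  E: 494 − 2(125.7) = 242.6
  C: 0 + 1(125.7) − 1(107.9) = 17.8
  B: 0 + 1(107.9) = 107.9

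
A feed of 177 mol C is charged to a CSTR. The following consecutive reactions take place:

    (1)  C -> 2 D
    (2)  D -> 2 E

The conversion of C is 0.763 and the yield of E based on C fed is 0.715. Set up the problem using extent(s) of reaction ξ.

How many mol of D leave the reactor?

Conversion of C: C consumed = 1ξ₁ = 0.763 × 177 → ξ₁ = 135.1 mol.
Yield of E: 2ξ₂ / 177 = 0.715 → ξ₂ = 63.28 mol.
Outlet amounts (n = n₀ + Σ ν·ξ):
  C: 177 − 1(135.1) = 41.95
  D: 0 + 2(135.1) − 1(63.28) = 206.8
  E: 0 + 2(63.28) = 126.6

207 mol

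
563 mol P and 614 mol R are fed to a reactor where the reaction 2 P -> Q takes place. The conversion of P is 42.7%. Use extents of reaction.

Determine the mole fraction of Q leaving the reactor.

P reacted = 0.427 × 563 = 240.4 mol; ν_P = −2, so ξ = 240.4/2 = 120.2 mol.
Outlet amounts (n = n₀ + ν ξ):
  P: 563 − 2(120.2) = 322.6
  Q: 0 + 1(120.2) = 120.2
  R: 614 (inert)
Total out = 1057 mol; y_Q = 120.2 / 1057 = 0.1137.

0.114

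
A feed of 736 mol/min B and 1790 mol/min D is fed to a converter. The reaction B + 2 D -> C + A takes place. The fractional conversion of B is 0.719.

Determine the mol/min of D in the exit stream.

B reacted = 0.719 × 736 = 529.2 mol/min; ν_B = −1, so ξ = 529.2/1 = 529.2 mol/min.
Outlet amounts (n = n₀ + ν ξ):
  B: 736 − 1(529.2) = 206.8
  D: 1790 − 2(529.2) = 731.6
  C: 0 + 1(529.2) = 529.2
  A: 0 + 1(529.2) = 529.2

732 mol/min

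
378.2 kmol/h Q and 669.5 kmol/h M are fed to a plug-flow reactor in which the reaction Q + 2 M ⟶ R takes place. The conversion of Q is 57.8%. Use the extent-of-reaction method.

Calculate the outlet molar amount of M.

232 kmol/h

Q reacted = 0.578 × 378.2 = 218.6 kmol/h; ν_Q = −1, so ξ = 218.6/1 = 218.6 kmol/h.
Outlet amounts (n = n₀ + ν ξ):
  Q: 378.2 − 1(218.6) = 159.6
  M: 669.5 − 2(218.6) = 232.3
  R: 0 + 1(218.6) = 218.6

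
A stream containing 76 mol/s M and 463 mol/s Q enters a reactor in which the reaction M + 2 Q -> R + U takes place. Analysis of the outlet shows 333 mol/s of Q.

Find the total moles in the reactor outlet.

For Q: n = n₀ − 2ξ → 333 = 463 − 2ξ, giving ξ = 65 mol/s.
Outlet amounts (n = n₀ + ν ξ):
  M: 76 − 1(65) = 11
  Q: 463 − 2(65) = 333
  R: 0 + 1(65) = 65
  U: 0 + 1(65) = 65
Total out = 11 + 333 + 65 + 65 = 474 mol/s.

474 mol/s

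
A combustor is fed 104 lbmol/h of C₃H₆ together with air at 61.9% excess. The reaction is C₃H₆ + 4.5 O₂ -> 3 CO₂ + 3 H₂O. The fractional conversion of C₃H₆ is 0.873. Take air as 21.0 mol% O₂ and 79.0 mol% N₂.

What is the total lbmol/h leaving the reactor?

Stoichiometric O₂ = 4.5 × 104 = 468 lbmol/h; O₂ fed = 468 × 1.619 = 757.7 lbmol/h.
N₂ fed = 757.7 × 79/21 = 2850 lbmol/h.
Fuel reacted = 0.873 × 104 → ξ = 90.79 lbmol/h.
Outlet (n = n₀ + ν ξ):
  C₃H₆: 104 − 1(90.79) = 13.21
  O₂: 757.7 − 4.5(90.79) = 349.1
  N₂: 2850 (inert)
  CO₂: 0 + 3(90.79) = 272.4
  H₂O: 0 + 3(90.79) = 272.4
Total out = 13.21 + 349.1 + 2850 + 272.4 + 272.4 = 3757 lbmol/h.

3760 lbmol/h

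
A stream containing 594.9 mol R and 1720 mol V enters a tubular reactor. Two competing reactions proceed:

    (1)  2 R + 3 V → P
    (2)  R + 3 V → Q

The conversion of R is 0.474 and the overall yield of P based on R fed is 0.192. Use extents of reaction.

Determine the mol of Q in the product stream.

Yield of P: 1ξ₁ / 594.9 = 0.192 → ξ₁ = 114.2 mol.
Conversion of R: 2ξ₁ + 1ξ₂ = 0.474 × 594.9 = 282 → ξ₂ = 53.54 mol.
Outlet amounts (n = n₀ + Σ ν·ξ):
  R: 594.9 − 2(114.2) − 1(53.54) = 312.9
  V: 1720 − 3(114.2) − 3(53.54) = 1217
  P: 0 + 1(114.2) = 114.2
  Q: 0 + 1(53.54) = 53.54

53.5 mol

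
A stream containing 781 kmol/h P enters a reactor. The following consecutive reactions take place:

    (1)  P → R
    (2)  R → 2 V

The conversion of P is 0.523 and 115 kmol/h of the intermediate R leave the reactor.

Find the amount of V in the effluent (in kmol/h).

Conversion of P: P consumed = 1ξ₁ = 0.523 × 781 → ξ₁ = 408.5 kmol/h.
R balance: n_R = 0 + 1ξ₁ − 1ξ₂ = 115 → ξ₂ = (1·408.5 − 115)/1 = 293.5 kmol/h.
Outlet amounts (n = n₀ + Σ ν·ξ):
  P: 781 − 1(408.5) = 372.5
  R: 0 + 1(408.5) − 1(293.5) = 115
  V: 0 + 2(293.5) = 586.9

587 kmol/h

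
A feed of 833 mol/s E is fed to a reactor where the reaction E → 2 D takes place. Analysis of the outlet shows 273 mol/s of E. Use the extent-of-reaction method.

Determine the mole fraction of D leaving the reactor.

For E: n = n₀ − 1ξ → 273 = 833 − 1ξ, giving ξ = 560 mol/s.
Outlet amounts (n = n₀ + ν ξ):
  E: 833 − 1(560) = 273
  D: 0 + 2(560) = 1120
Total out = 1393 mol/s; y_D = 1120 / 1393 = 0.804.

0.804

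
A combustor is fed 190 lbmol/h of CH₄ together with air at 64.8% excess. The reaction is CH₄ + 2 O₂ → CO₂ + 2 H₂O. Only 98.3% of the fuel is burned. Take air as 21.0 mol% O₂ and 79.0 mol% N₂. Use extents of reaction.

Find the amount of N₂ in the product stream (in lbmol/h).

Stoichiometric O₂ = 2 × 190 = 380 lbmol/h; O₂ fed = 380 × 1.648 = 626.2 lbmol/h.
N₂ fed = 626.2 × 79/21 = 2356 lbmol/h.
Fuel reacted = 0.983 × 190 → ξ = 186.8 lbmol/h.
Outlet (n = n₀ + ν ξ):
  CH₄: 190 − 1(186.8) = 3.23
  O₂: 626.2 − 2(186.8) = 252.7
  N₂: 2356 (inert)
  CO₂: 0 + 1(186.8) = 186.8
  H₂O: 0 + 2(186.8) = 373.5

2360 lbmol/h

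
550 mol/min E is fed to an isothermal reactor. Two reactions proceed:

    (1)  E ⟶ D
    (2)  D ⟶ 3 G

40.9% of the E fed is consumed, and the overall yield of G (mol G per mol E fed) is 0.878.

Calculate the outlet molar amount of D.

64 mol/min

Conversion of E: E consumed = 1ξ₁ = 0.409 × 550 → ξ₁ = 224.9 mol/min.
Yield of G: 3ξ₂ / 550 = 0.878 → ξ₂ = 161 mol/min.
Outlet amounts (n = n₀ + Σ ν·ξ):
  E: 550 − 1(224.9) = 325.1
  D: 0 + 1(224.9) − 1(161) = 63.98
  G: 0 + 3(161) = 482.9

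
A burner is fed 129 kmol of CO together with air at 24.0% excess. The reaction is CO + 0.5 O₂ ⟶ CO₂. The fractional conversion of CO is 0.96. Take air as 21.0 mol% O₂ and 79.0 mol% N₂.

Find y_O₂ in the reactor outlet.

0.0403

Stoichiometric O₂ = 0.5 × 129 = 64.5 kmol; O₂ fed = 64.5 × 1.240 = 79.98 kmol.
N₂ fed = 79.98 × 79/21 = 300.9 kmol.
Fuel reacted = 0.96 × 129 → ξ = 123.8 kmol.
Outlet (n = n₀ + ν ξ):
  CO: 129 − 1(123.8) = 5.16
  O₂: 79.98 − 0.5(123.8) = 18.06
  N₂: 300.9 (inert)
  CO₂: 0 + 1(123.8) = 123.8
Total out = 447.9 kmol; y_O₂ = 18.06 / 447.9 = 0.04032.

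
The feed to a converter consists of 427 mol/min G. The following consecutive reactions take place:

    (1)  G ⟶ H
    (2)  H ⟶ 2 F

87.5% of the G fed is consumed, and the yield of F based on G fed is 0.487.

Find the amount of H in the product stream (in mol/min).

270 mol/min

Conversion of G: G consumed = 1ξ₁ = 0.875 × 427 → ξ₁ = 373.6 mol/min.
Yield of F: 2ξ₂ / 427 = 0.487 → ξ₂ = 104 mol/min.
Outlet amounts (n = n₀ + Σ ν·ξ):
  G: 427 − 1(373.6) = 53.38
  H: 0 + 1(373.6) − 1(104) = 269.7
  F: 0 + 2(104) = 207.9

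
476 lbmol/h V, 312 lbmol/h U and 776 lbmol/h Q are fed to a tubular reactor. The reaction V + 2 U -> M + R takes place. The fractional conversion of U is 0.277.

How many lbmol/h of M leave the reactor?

43.2 lbmol/h

U reacted = 0.277 × 312 = 86.42 lbmol/h; ν_U = −2, so ξ = 86.42/2 = 43.21 lbmol/h.
Outlet amounts (n = n₀ + ν ξ):
  V: 476 − 1(43.21) = 432.8
  U: 312 − 2(43.21) = 225.6
  M: 0 + 1(43.21) = 43.21
  R: 0 + 1(43.21) = 43.21
  Q: 776 (inert)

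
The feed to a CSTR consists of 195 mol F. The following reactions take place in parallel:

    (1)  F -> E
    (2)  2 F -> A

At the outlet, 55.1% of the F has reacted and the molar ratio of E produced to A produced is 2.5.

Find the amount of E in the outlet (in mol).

59.7 mol

Conversion of F: F consumed = 0.551 × 195 = 107.4 mol = 1ξ₁ + 2ξ₂.
Selectivity: 1ξ₁ / (1ξ₂) = 2.5 → ξ₁ = 2.5 ξ₂.
Substitute: (1·2.5 + 2) ξ₂ = 107.4 → ξ₂ = 23.88 mol, ξ₁ = 59.69 mol.
Outlet amounts (n = n₀ + Σ ν·ξ):
  F: 195 − 1(59.69) − 2(23.88) = 87.55
  E: 0 + 1(59.69) = 59.69
  A: 0 + 1(23.88) = 23.88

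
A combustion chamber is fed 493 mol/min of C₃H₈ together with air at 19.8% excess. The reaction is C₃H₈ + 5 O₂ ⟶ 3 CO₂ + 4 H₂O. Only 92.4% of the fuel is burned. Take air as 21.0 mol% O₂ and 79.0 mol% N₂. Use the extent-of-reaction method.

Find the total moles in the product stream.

15000 mol/min

Stoichiometric O₂ = 5 × 493 = 2465 mol/min; O₂ fed = 2465 × 1.198 = 2953 mol/min.
N₂ fed = 2953 × 79/21 = 11110 mol/min.
Fuel reacted = 0.924 × 493 → ξ = 455.5 mol/min.
Outlet (n = n₀ + ν ξ):
  C₃H₈: 493 − 1(455.5) = 37.47
  O₂: 2953 − 5(455.5) = 675.4
  N₂: 11110 (inert)
  CO₂: 0 + 3(455.5) = 1367
  H₂O: 0 + 4(455.5) = 1822
Total out = 37.47 + 675.4 + 11110 + 1367 + 1822 = 15010 mol/min.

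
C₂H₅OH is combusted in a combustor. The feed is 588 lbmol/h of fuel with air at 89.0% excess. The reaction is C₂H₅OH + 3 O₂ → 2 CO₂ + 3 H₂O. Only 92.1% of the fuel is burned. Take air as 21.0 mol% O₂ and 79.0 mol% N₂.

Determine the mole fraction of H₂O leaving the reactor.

0.0955

Stoichiometric O₂ = 3 × 588 = 1764 lbmol/h; O₂ fed = 1764 × 1.890 = 3334 lbmol/h.
N₂ fed = 3334 × 79/21 = 12540 lbmol/h.
Fuel reacted = 0.921 × 588 → ξ = 541.5 lbmol/h.
Outlet (n = n₀ + ν ξ):
  C₂H₅OH: 588 − 1(541.5) = 46.45
  O₂: 3334 − 3(541.5) = 1709
  N₂: 12540 (inert)
  CO₂: 0 + 2(541.5) = 1083
  H₂O: 0 + 3(541.5) = 1625
Total out = 17010 lbmol/h; y_H₂O = 1625 / 17010 = 0.09554.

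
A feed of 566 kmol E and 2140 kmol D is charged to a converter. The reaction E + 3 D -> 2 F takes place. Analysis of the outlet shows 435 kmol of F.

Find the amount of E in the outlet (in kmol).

348 kmol

For F: n = n₀ + 2ξ → 435 = 0 + 2ξ, giving ξ = 217.5 kmol.
Outlet amounts (n = n₀ + ν ξ):
  E: 566 − 1(217.5) = 348.5
  D: 2140 − 3(217.5) = 1488
  F: 0 + 2(217.5) = 435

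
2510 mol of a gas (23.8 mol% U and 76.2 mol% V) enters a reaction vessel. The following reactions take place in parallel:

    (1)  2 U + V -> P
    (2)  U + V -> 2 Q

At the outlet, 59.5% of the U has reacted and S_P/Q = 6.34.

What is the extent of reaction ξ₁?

Conversion of U: U consumed = 0.595 × 597.4 = 355.4 mol = 2ξ₁ + 1ξ₂.
Selectivity: 1ξ₁ / (2ξ₂) = 6.34 → ξ₁ = 12.68 ξ₂.
Substitute: (2·12.68 + 1) ξ₂ = 355.4 → ξ₂ = 13.48 mol, ξ₁ = 171 mol.
Outlet amounts (n = n₀ + Σ ν·ξ):
  U: 597.4 − 2(171) − 1(13.48) = 241.9
  V: 1913 − 1(171) − 1(13.48) = 1728
  P: 0 + 1(171) = 171
  Q: 0 + 2(13.48) = 26.97

ξ₁ = 171 mol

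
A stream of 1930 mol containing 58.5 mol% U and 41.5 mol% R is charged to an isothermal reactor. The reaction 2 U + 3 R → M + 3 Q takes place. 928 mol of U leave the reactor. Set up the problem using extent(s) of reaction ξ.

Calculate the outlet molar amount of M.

For U: n = n₀ − 2ξ → 928 = 1129 − 2ξ, giving ξ = 100.5 mol.
Outlet amounts (n = n₀ + ν ξ):
  U: 1129 − 2(100.5) = 928
  R: 801 − 3(100.5) = 499.4
  M: 0 + 1(100.5) = 100.5
  Q: 0 + 3(100.5) = 301.6

101 mol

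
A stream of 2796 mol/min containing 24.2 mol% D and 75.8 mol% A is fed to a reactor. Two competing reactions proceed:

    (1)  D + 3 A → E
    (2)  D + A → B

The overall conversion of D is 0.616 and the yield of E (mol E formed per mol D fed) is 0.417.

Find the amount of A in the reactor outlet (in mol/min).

1140 mol/min

Yield of E: 1ξ₁ / 676.6 = 0.417 → ξ₁ = 282.2 mol/min.
Conversion of D: 1ξ₁ + 1ξ₂ = 0.616 × 676.6 = 416.8 → ξ₂ = 134.6 mol/min.
Outlet amounts (n = n₀ + Σ ν·ξ):
  D: 676.6 − 1(282.2) − 1(134.6) = 259.8
  A: 2119 − 3(282.2) − 1(134.6) = 1138
  E: 0 + 1(282.2) = 282.2
  B: 0 + 1(134.6) = 134.6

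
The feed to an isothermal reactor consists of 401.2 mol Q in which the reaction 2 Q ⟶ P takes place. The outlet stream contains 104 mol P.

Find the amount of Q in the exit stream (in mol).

193 mol

For P: n = n₀ + 1ξ → 104 = 0 + 1ξ, giving ξ = 104 mol.
Outlet amounts (n = n₀ + ν ξ):
  Q: 401.2 − 2(104) = 193.2
  P: 0 + 1(104) = 104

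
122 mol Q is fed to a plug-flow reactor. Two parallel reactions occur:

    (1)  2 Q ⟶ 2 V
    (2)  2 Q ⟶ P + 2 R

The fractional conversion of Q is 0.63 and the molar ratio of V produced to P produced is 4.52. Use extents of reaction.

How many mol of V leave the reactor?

53.3 mol

Conversion of Q: Q consumed = 0.63 × 122 = 76.86 mol = 2ξ₁ + 2ξ₂.
Selectivity: 2ξ₁ / (1ξ₂) = 4.52 → ξ₁ = 2.26 ξ₂.
Substitute: (2·2.26 + 2) ξ₂ = 76.86 → ξ₂ = 11.79 mol, ξ₁ = 26.64 mol.
Outlet amounts (n = n₀ + Σ ν·ξ):
  Q: 122 − 2(26.64) − 2(11.79) = 45.14
  V: 0 + 2(26.64) = 53.28
  P: 0 + 1(11.79) = 11.79
  R: 0 + 2(11.79) = 23.58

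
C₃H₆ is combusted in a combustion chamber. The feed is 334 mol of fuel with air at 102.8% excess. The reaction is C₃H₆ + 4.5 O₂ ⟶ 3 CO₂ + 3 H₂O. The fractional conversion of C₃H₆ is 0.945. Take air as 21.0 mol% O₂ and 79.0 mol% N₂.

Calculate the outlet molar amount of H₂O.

947 mol

Stoichiometric O₂ = 4.5 × 334 = 1503 mol; O₂ fed = 1503 × 2.028 = 3048 mol.
N₂ fed = 3048 × 79/21 = 11470 mol.
Fuel reacted = 0.945 × 334 → ξ = 315.6 mol.
Outlet (n = n₀ + ν ξ):
  C₃H₆: 334 − 1(315.6) = 18.37
  O₂: 3048 − 4.5(315.6) = 1628
  N₂: 11470 (inert)
  CO₂: 0 + 3(315.6) = 946.9
  H₂O: 0 + 3(315.6) = 946.9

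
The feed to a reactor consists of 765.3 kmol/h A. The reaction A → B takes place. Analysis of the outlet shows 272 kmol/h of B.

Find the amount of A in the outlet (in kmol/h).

For B: n = n₀ + 1ξ → 272 = 0 + 1ξ, giving ξ = 272 kmol/h.
Outlet amounts (n = n₀ + ν ξ):
  A: 765.3 − 1(272) = 493.3
  B: 0 + 1(272) = 272

493 kmol/h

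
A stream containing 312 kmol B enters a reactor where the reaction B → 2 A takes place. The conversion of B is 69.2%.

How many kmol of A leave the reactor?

B reacted = 0.692 × 312 = 215.9 kmol; ν_B = −1, so ξ = 215.9/1 = 215.9 kmol.
Outlet amounts (n = n₀ + ν ξ):
  B: 312 − 1(215.9) = 96.1
  A: 0 + 2(215.9) = 431.8

432 kmol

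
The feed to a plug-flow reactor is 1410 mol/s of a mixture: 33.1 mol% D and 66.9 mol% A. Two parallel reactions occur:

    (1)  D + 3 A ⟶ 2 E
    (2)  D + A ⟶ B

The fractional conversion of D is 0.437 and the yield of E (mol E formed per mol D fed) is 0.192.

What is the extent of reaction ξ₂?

Yield of E: 2ξ₁ / 466.7 = 0.192 → ξ₁ = 44.8 mol/s.
Conversion of D: 1ξ₁ + 1ξ₂ = 0.437 × 466.7 = 204 → ξ₂ = 159.1 mol/s.
Outlet amounts (n = n₀ + Σ ν·ξ):
  D: 466.7 − 1(44.8) − 1(159.1) = 262.8
  A: 943.3 − 3(44.8) − 1(159.1) = 649.7
  E: 0 + 2(44.8) = 89.61
  B: 0 + 1(159.1) = 159.1

ξ₂ = 159 mol/s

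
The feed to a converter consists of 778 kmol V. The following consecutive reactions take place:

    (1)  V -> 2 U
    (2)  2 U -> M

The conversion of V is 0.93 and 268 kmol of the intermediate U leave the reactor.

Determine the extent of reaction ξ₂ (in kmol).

Conversion of V: V consumed = 1ξ₁ = 0.93 × 778 → ξ₁ = 723.5 kmol.
U balance: n_U = 0 + 2ξ₁ − 2ξ₂ = 268 → ξ₂ = (2·723.5 − 268)/2 = 589.5 kmol.
Outlet amounts (n = n₀ + Σ ν·ξ):
  V: 778 − 1(723.5) = 54.46
  U: 0 + 2(723.5) − 2(589.5) = 268
  M: 0 + 1(589.5) = 589.5

ξ₂ = 590 kmol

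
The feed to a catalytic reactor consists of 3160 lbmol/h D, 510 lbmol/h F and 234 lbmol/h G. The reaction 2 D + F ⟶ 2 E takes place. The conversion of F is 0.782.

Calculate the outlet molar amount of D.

F reacted = 0.782 × 510 = 398.8 lbmol/h; ν_F = −1, so ξ = 398.8/1 = 398.8 lbmol/h.
Outlet amounts (n = n₀ + ν ξ):
  D: 3160 − 2(398.8) = 2362
  F: 510 − 1(398.8) = 111.2
  E: 0 + 2(398.8) = 797.6
  G: 234 (inert)

2360 lbmol/h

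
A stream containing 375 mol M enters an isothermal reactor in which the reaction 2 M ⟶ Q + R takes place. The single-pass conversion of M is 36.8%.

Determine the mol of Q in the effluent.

69 mol

M reacted = 0.368 × 375 = 138 mol; ν_M = −2, so ξ = 138/2 = 69 mol.
Outlet amounts (n = n₀ + ν ξ):
  M: 375 − 2(69) = 237
  Q: 0 + 1(69) = 69
  R: 0 + 1(69) = 69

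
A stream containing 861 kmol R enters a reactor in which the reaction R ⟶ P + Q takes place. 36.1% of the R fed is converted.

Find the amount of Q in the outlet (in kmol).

311 kmol

R reacted = 0.361 × 861 = 310.8 kmol; ν_R = −1, so ξ = 310.8/1 = 310.8 kmol.
Outlet amounts (n = n₀ + ν ξ):
  R: 861 − 1(310.8) = 550.2
  P: 0 + 1(310.8) = 310.8
  Q: 0 + 1(310.8) = 310.8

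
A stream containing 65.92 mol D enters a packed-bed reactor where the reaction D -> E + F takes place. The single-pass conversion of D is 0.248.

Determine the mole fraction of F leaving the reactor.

0.199

D reacted = 0.248 × 65.92 = 16.35 mol; ν_D = −1, so ξ = 16.35/1 = 16.35 mol.
Outlet amounts (n = n₀ + ν ξ):
  D: 65.92 − 1(16.35) = 49.57
  E: 0 + 1(16.35) = 16.35
  F: 0 + 1(16.35) = 16.35
Total out = 82.27 mol; y_F = 16.35 / 82.27 = 0.1987.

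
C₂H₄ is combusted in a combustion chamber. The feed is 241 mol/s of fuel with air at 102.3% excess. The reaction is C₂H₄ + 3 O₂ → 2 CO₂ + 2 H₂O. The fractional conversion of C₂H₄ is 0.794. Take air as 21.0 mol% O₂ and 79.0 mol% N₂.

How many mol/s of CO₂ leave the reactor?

Stoichiometric O₂ = 3 × 241 = 723 mol/s; O₂ fed = 723 × 2.023 = 1463 mol/s.
N₂ fed = 1463 × 79/21 = 5502 mol/s.
Fuel reacted = 0.794 × 241 → ξ = 191.4 mol/s.
Outlet (n = n₀ + ν ξ):
  C₂H₄: 241 − 1(191.4) = 49.65
  O₂: 1463 − 3(191.4) = 888.6
  N₂: 5502 (inert)
  CO₂: 0 + 2(191.4) = 382.7
  H₂O: 0 + 2(191.4) = 382.7

383 mol/s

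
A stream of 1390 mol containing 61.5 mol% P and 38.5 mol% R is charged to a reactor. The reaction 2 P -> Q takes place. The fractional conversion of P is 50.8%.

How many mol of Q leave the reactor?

217 mol

P reacted = 0.508 × 854.9 = 434.3 mol; ν_P = −2, so ξ = 434.3/2 = 217.1 mol.
Outlet amounts (n = n₀ + ν ξ):
  P: 854.9 − 2(217.1) = 420.6
  Q: 0 + 1(217.1) = 217.1
  R: 535.1 (inert)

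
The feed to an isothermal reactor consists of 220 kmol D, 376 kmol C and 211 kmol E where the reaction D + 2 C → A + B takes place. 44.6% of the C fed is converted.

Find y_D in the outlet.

0.188

C reacted = 0.446 × 376 = 167.7 kmol; ν_C = −2, so ξ = 167.7/2 = 83.85 kmol.
Outlet amounts (n = n₀ + ν ξ):
  D: 220 − 1(83.85) = 136.2
  C: 376 − 2(83.85) = 208.3
  A: 0 + 1(83.85) = 83.85
  B: 0 + 1(83.85) = 83.85
  E: 211 (inert)
Total out = 723.2 kmol; y_D = 136.2 / 723.2 = 0.1883.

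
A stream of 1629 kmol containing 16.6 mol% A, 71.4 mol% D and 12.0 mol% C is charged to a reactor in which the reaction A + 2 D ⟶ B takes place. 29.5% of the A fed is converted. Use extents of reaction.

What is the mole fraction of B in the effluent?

0.0543

A reacted = 0.295 × 270.4 = 79.77 kmol; ν_A = −1, so ξ = 79.77/1 = 79.77 kmol.
Outlet amounts (n = n₀ + ν ξ):
  A: 270.4 − 1(79.77) = 190.6
  D: 1163 − 2(79.77) = 1004
  B: 0 + 1(79.77) = 79.77
  C: 195.5 (inert)
Total out = 1469 kmol; y_B = 79.77 / 1469 = 0.05429.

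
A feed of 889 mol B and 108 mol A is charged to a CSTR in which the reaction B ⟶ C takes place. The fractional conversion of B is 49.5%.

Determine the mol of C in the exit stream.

440 mol

B reacted = 0.495 × 889 = 440.1 mol; ν_B = −1, so ξ = 440.1/1 = 440.1 mol.
Outlet amounts (n = n₀ + ν ξ):
  B: 889 − 1(440.1) = 448.9
  C: 0 + 1(440.1) = 440.1
  A: 108 (inert)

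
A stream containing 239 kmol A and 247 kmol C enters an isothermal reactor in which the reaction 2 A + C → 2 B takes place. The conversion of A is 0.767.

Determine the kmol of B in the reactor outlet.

183 kmol

A reacted = 0.767 × 239 = 183.3 kmol; ν_A = −2, so ξ = 183.3/2 = 91.66 kmol.
Outlet amounts (n = n₀ + ν ξ):
  A: 239 − 2(91.66) = 55.69
  C: 247 − 1(91.66) = 155.3
  B: 0 + 2(91.66) = 183.3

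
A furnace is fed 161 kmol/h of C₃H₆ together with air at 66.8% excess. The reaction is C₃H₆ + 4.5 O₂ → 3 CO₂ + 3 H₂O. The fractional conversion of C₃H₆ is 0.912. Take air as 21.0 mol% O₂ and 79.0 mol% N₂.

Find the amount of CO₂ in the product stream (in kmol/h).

Stoichiometric O₂ = 4.5 × 161 = 724.5 kmol/h; O₂ fed = 724.5 × 1.668 = 1208 kmol/h.
N₂ fed = 1208 × 79/21 = 4546 kmol/h.
Fuel reacted = 0.912 × 161 → ξ = 146.8 kmol/h.
Outlet (n = n₀ + ν ξ):
  C₃H₆: 161 − 1(146.8) = 14.17
  O₂: 1208 − 4.5(146.8) = 547.7
  N₂: 4546 (inert)
  CO₂: 0 + 3(146.8) = 440.5
  H₂O: 0 + 3(146.8) = 440.5

440 kmol/h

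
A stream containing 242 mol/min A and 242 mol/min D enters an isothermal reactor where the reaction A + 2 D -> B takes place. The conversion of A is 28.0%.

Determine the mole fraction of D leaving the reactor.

A reacted = 0.28 × 242 = 67.76 mol/min; ν_A = −1, so ξ = 67.76/1 = 67.76 mol/min.
Outlet amounts (n = n₀ + ν ξ):
  A: 242 − 1(67.76) = 174.2
  D: 242 − 2(67.76) = 106.5
  B: 0 + 1(67.76) = 67.76
Total out = 348.5 mol/min; y_D = 106.5 / 348.5 = 0.3056.

0.306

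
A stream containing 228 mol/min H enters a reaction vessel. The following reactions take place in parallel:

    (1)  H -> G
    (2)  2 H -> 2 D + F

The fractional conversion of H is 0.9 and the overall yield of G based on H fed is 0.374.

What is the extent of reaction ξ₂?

Yield of G: 1ξ₁ / 228 = 0.374 → ξ₁ = 85.27 mol/min.
Conversion of H: 1ξ₁ + 2ξ₂ = 0.9 × 228 = 205.2 → ξ₂ = 59.96 mol/min.
Outlet amounts (n = n₀ + Σ ν·ξ):
  H: 228 − 1(85.27) − 2(59.96) = 22.8
  G: 0 + 1(85.27) = 85.27
  D: 0 + 2(59.96) = 119.9
  F: 0 + 1(59.96) = 59.96

ξ₂ = 60 mol/min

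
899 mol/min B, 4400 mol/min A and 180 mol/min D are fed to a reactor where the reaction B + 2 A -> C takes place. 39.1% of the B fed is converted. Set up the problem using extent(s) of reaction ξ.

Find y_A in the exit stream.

0.774

B reacted = 0.391 × 899 = 351.5 mol/min; ν_B = −1, so ξ = 351.5/1 = 351.5 mol/min.
Outlet amounts (n = n₀ + ν ξ):
  B: 899 − 1(351.5) = 547.5
  A: 4400 − 2(351.5) = 3697
  C: 0 + 1(351.5) = 351.5
  D: 180 (inert)
Total out = 4776 mol/min; y_A = 3697 / 4776 = 0.7741.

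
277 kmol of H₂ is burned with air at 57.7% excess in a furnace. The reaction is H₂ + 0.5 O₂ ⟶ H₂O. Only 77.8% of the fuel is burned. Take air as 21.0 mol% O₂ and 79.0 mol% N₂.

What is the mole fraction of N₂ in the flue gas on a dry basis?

Stoichiometric O₂ = 0.5 × 277 = 138.5 kmol; O₂ fed = 138.5 × 1.577 = 218.4 kmol.
N₂ fed = 218.4 × 79/21 = 821.7 kmol.
Fuel reacted = 0.778 × 277 → ξ = 215.5 kmol.
Outlet (n = n₀ + ν ξ):
  H₂: 277 − 1(215.5) = 61.49
  O₂: 218.4 − 0.5(215.5) = 110.7
  N₂: 821.7 (inert)
  H₂O: 0 + 1(215.5) = 215.5
Dry total = 993.8 kmol; y_N₂ (dry) = 821.7 / 993.8 = 0.8268.

0.827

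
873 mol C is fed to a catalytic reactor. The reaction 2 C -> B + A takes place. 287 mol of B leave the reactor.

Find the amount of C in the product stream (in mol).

For B: n = n₀ + 1ξ → 287 = 0 + 1ξ, giving ξ = 287 mol.
Outlet amounts (n = n₀ + ν ξ):
  C: 873 − 2(287) = 299
  B: 0 + 1(287) = 287
  A: 0 + 1(287) = 287

299 mol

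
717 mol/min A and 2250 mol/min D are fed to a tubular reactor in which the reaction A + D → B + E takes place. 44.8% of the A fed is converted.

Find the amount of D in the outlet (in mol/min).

A reacted = 0.448 × 717 = 321.2 mol/min; ν_A = −1, so ξ = 321.2/1 = 321.2 mol/min.
Outlet amounts (n = n₀ + ν ξ):
  A: 717 − 1(321.2) = 395.8
  D: 2250 − 1(321.2) = 1929
  B: 0 + 1(321.2) = 321.2
  E: 0 + 1(321.2) = 321.2

1930 mol/min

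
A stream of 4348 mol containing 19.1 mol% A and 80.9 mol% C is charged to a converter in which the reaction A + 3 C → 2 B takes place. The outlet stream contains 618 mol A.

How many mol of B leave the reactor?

For A: n = n₀ − 1ξ → 618 = 830.5 − 1ξ, giving ξ = 212.5 mol.
Outlet amounts (n = n₀ + ν ξ):
  A: 830.5 − 1(212.5) = 618
  C: 3518 − 3(212.5) = 2880
  B: 0 + 2(212.5) = 424.9

425 mol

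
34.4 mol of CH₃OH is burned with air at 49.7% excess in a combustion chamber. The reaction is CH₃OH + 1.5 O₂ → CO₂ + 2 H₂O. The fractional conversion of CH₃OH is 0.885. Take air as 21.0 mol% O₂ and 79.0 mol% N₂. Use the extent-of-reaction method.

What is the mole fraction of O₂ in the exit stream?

Stoichiometric O₂ = 1.5 × 34.4 = 51.6 mol; O₂ fed = 51.6 × 1.497 = 77.25 mol.
N₂ fed = 77.25 × 79/21 = 290.6 mol.
Fuel reacted = 0.885 × 34.4 → ξ = 30.44 mol.
Outlet (n = n₀ + ν ξ):
  CH₃OH: 34.4 − 1(30.44) = 3.956
  O₂: 77.25 − 1.5(30.44) = 31.58
  N₂: 290.6 (inert)
  CO₂: 0 + 1(30.44) = 30.44
  H₂O: 0 + 2(30.44) = 60.89
Total out = 417.5 mol; y_O₂ = 31.58 / 417.5 = 0.07565.

0.0756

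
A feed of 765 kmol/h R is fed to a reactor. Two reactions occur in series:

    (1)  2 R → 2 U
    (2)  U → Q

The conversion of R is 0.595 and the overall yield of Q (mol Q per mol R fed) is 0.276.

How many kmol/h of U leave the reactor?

Conversion of R: R consumed = 2ξ₁ = 0.595 × 765 → ξ₁ = 227.6 kmol/h.
Yield of Q: 1ξ₂ / 765 = 0.276 → ξ₂ = 211.1 kmol/h.
Outlet amounts (n = n₀ + Σ ν·ξ):
  R: 765 − 2(227.6) = 309.8
  U: 0 + 2(227.6) − 1(211.1) = 244
  Q: 0 + 1(211.1) = 211.1

244 kmol/h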